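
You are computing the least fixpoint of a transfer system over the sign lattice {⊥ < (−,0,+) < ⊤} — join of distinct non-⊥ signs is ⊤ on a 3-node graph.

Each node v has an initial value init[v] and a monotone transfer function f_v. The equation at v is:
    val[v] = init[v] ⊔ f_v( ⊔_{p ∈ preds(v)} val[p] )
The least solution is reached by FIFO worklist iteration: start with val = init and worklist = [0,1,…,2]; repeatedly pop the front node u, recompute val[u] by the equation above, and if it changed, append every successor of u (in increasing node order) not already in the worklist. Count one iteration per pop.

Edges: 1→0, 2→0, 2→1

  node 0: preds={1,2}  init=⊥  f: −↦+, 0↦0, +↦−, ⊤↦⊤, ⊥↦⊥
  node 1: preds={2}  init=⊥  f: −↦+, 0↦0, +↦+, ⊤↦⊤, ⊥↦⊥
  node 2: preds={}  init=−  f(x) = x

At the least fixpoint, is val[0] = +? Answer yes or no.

no

Trace (4 dequeues):
  [1] u=0 | in − | out + | prev ⊥ | push {}
  [2] u=1 | in − | out + | prev ⊥ | push {0}
  [3] u=2 | in ⊥ | out − | ==
  [4] u=0 | in ⊤ | out ⊤ | prev + | push {}

Converged values:
  [0] ⊤
  [1] +
  [2] −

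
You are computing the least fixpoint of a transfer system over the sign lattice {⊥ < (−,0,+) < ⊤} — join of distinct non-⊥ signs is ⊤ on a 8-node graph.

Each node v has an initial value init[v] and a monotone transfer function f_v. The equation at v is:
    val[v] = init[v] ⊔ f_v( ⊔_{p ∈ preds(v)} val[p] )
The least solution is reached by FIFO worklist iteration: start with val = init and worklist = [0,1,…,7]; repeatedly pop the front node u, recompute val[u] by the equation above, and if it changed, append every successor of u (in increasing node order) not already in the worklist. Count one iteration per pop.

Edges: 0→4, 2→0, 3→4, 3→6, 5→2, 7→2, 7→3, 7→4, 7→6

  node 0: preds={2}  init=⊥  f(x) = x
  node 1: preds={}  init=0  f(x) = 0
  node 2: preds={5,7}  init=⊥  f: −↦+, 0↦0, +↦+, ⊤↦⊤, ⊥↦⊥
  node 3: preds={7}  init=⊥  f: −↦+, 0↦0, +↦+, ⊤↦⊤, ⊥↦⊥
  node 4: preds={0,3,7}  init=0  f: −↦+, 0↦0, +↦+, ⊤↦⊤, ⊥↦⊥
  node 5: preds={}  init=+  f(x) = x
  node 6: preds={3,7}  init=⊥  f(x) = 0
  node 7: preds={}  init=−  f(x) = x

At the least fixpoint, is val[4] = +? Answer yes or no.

no

Worklist (10 pops):
  #1 pop 0: in=⊥ → ⊥ (no change)
  #2 pop 1: in=⊥ → 0 (no change)
  #3 pop 2: in=⊤ → ⊤ (was ⊥); enqueue [0]
  #4 pop 3: in=− → + (was ⊥); enqueue []
  #5 pop 4: in=⊤ → ⊤ (was 0); enqueue []
  #6 pop 5: in=⊥ → + (no change)
  #7 pop 6: in=⊤ → 0 (was ⊥); enqueue []
  #8 pop 7: in=⊥ → − (no change)
  #9 pop 0: in=⊤ → ⊤ (was ⊥); enqueue [4]
  #10 pop 4: in=⊤ → ⊤ (no change)

Fixpoint:
  val[0] = ⊤
  val[1] = 0
  val[2] = ⊤
  val[3] = +
  val[4] = ⊤
  val[5] = +
  val[6] = 0
  val[7] = −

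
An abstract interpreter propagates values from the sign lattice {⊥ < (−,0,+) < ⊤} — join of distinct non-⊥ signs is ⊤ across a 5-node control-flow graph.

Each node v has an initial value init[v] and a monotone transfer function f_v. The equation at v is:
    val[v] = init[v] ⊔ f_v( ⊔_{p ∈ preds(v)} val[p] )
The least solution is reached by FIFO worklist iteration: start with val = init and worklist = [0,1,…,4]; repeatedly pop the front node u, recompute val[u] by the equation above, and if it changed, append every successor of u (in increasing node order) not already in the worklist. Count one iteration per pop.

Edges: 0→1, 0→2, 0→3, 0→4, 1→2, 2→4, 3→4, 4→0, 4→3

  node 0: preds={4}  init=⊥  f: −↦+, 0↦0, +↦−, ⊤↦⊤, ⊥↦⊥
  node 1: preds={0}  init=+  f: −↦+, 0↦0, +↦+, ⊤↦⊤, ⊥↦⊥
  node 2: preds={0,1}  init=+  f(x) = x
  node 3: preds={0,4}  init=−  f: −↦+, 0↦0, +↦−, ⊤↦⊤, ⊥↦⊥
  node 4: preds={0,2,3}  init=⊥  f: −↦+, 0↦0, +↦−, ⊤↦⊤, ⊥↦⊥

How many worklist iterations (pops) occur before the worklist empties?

Trace (10 dequeues):
  [1] u=0 | in ⊥ | out ⊥ | ==
  [2] u=1 | in ⊥ | out + | ==
  [3] u=2 | in + | out + | ==
  [4] u=3 | in ⊥ | out − | ==
  [5] u=4 | in ⊤ | out ⊤ | prev ⊥ | push {0,3}
  [6] u=0 | in ⊤ | out ⊤ | prev ⊥ | push {1,2,4}
  [7] u=3 | in ⊤ | out ⊤ | prev − | push {}
  [8] u=1 | in ⊤ | out ⊤ | prev + | push {}
  [9] u=2 | in ⊤ | out ⊤ | prev + | push {}
  [10] u=4 | in ⊤ | out ⊤ | ==

Converged values:
  [0] ⊤
  [1] ⊤
  [2] ⊤
  [3] ⊤
  [4] ⊤

10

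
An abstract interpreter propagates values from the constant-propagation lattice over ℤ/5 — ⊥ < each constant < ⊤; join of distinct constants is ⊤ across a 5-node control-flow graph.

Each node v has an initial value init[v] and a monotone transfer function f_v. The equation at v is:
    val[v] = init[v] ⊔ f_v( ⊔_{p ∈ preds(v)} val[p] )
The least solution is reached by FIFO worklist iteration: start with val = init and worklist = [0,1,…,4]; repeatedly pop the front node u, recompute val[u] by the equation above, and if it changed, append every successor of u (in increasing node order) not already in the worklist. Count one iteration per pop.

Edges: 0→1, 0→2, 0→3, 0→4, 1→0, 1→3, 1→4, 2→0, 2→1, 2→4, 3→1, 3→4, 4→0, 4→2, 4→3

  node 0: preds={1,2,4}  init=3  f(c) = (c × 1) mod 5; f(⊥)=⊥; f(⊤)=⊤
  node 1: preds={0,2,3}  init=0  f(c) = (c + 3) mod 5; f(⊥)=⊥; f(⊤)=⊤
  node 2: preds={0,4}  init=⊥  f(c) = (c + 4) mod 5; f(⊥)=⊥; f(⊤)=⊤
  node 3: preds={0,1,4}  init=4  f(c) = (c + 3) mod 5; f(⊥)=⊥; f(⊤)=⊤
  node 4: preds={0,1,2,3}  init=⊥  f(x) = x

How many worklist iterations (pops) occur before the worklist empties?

Iteration log — 9 steps:
  step 1. node 0  ⊔preds=0  new=⊤  old=3  +wl: 
  step 2. node 1  ⊔preds=⊤  new=⊤  old=0  +wl: 0
  step 3. node 2  ⊔preds=⊤  new=⊤  old=⊥  +wl: 1
  step 4. node 3  ⊔preds=⊤  new=⊤  old=4  +wl: 
  step 5. node 4  ⊔preds=⊤  new=⊤  old=⊥  +wl: 2,3
  step 6. node 0  ⊔preds=⊤  new=⊤  stable
  step 7. node 1  ⊔preds=⊤  new=⊤  stable
  step 8. node 2  ⊔preds=⊤  new=⊤  stable
  step 9. node 3  ⊔preds=⊤  new=⊤  stable

Least fixpoint reached:
  node 0: ⊤
  node 1: ⊤
  node 2: ⊤
  node 3: ⊤
  node 4: ⊤

9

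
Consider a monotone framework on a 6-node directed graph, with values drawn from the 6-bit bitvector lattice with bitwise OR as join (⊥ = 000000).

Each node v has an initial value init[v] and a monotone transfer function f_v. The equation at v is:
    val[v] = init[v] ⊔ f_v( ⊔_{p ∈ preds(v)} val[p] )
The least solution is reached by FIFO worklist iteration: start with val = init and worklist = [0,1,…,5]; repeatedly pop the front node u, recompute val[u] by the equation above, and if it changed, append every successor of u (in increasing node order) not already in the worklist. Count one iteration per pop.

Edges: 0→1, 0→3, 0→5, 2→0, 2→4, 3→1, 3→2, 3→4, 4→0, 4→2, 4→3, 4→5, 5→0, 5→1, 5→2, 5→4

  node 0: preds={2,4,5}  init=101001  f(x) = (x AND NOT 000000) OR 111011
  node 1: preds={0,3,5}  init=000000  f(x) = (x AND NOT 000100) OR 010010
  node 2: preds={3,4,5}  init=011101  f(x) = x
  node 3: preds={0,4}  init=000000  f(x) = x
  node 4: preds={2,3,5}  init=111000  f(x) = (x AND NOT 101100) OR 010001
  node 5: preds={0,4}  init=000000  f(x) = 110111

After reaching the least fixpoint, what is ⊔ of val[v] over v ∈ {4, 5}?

111111

Iteration log — 12 steps:
  step 1. node 0  ⊔preds=111101  new=111111  old=101001  +wl: 
  step 2. node 1  ⊔preds=111111  new=111011  old=000000  +wl: 
  step 3. node 2  ⊔preds=111000  new=111101  old=011101  +wl: 0
  step 4. node 3  ⊔preds=111111  new=111111  old=000000  +wl: 1,2
  step 5. node 4  ⊔preds=111111  new=111011  old=111000  +wl: 3
  step 6. node 5  ⊔preds=111111  new=110111  old=000000  +wl: 4
  step 7. node 0  ⊔preds=111111  new=111111  stable
  step 8. node 1  ⊔preds=111111  new=111011  stable
  step 9. node 2  ⊔preds=111111  new=111111  old=111101  +wl: 0
  step 10. node 3  ⊔preds=111111  new=111111  stable
  step 11. node 4  ⊔preds=111111  new=111011  stable
  step 12. node 0  ⊔preds=111111  new=111111  stable

Least fixpoint reached:
  node 0: 111111
  node 1: 111011
  node 2: 111111
  node 3: 111111
  node 4: 111011
  node 5: 110111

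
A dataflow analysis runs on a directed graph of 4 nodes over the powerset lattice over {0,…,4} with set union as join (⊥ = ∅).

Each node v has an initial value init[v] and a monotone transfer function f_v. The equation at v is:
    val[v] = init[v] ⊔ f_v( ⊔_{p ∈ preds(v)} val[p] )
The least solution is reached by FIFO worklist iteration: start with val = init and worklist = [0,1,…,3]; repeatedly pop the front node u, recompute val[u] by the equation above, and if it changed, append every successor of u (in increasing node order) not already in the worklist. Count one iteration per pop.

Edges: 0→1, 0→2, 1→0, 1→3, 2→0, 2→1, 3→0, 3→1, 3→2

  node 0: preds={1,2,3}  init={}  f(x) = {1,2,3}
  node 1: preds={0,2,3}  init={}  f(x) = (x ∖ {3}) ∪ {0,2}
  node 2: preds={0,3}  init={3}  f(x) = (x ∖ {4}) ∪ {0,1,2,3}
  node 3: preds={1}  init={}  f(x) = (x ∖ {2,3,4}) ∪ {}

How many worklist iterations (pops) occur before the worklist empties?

Trace (7 dequeues):
  [1] u=0 | in {3} | out {1,2,3} | prev {} | push {}
  [2] u=1 | in {1,2,3} | out {0,1,2} | prev {} | push {0}
  [3] u=2 | in {1,2,3} | out {0,1,2,3} | prev {3} | push {1}
  [4] u=3 | in {0,1,2} | out {0,1} | prev {} | push {2}
  [5] u=0 | in {0,1,2,3} | out {1,2,3} | ==
  [6] u=1 | in {0,1,2,3} | out {0,1,2} | ==
  [7] u=2 | in {0,1,2,3} | out {0,1,2,3} | ==

Converged values:
  [0] {1,2,3}
  [1] {0,1,2}
  [2] {0,1,2,3}
  [3] {0,1}

7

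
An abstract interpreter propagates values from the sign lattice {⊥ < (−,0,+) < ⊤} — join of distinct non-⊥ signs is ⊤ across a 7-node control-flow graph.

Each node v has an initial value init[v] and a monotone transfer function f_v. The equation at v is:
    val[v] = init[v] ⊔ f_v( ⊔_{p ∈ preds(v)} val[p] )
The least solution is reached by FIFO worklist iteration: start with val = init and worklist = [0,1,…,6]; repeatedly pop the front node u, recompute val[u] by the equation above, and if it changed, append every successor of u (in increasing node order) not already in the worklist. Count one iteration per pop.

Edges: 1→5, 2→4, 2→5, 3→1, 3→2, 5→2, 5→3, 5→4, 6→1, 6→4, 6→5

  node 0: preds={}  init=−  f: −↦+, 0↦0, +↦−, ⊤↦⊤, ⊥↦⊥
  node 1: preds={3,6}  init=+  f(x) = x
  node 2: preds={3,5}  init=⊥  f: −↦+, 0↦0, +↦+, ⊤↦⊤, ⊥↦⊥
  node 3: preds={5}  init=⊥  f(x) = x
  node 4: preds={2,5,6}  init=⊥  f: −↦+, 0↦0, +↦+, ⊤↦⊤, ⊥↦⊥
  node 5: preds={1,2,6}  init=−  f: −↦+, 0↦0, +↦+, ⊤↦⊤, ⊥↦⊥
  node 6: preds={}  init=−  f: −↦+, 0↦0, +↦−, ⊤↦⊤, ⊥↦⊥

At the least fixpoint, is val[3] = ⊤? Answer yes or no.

Trace (14 dequeues):
  [1] u=0 | in ⊥ | out − | ==
  [2] u=1 | in − | out ⊤ | prev + | push {}
  [3] u=2 | in − | out + | prev ⊥ | push {}
  [4] u=3 | in − | out − | prev ⊥ | push {1,2}
  [5] u=4 | in ⊤ | out ⊤ | prev ⊥ | push {}
  [6] u=5 | in ⊤ | out ⊤ | prev − | push {3,4}
  [7] u=6 | in ⊥ | out − | ==
  [8] u=1 | in − | out ⊤ | ==
  [9] u=2 | in ⊤ | out ⊤ | prev + | push {5}
  [10] u=3 | in ⊤ | out ⊤ | prev − | push {1,2}
  [11] u=4 | in ⊤ | out ⊤ | ==
  [12] u=5 | in ⊤ | out ⊤ | ==
  [13] u=1 | in ⊤ | out ⊤ | ==
  [14] u=2 | in ⊤ | out ⊤ | ==

Converged values:
  [0] −
  [1] ⊤
  [2] ⊤
  [3] ⊤
  [4] ⊤
  [5] ⊤
  [6] −

yes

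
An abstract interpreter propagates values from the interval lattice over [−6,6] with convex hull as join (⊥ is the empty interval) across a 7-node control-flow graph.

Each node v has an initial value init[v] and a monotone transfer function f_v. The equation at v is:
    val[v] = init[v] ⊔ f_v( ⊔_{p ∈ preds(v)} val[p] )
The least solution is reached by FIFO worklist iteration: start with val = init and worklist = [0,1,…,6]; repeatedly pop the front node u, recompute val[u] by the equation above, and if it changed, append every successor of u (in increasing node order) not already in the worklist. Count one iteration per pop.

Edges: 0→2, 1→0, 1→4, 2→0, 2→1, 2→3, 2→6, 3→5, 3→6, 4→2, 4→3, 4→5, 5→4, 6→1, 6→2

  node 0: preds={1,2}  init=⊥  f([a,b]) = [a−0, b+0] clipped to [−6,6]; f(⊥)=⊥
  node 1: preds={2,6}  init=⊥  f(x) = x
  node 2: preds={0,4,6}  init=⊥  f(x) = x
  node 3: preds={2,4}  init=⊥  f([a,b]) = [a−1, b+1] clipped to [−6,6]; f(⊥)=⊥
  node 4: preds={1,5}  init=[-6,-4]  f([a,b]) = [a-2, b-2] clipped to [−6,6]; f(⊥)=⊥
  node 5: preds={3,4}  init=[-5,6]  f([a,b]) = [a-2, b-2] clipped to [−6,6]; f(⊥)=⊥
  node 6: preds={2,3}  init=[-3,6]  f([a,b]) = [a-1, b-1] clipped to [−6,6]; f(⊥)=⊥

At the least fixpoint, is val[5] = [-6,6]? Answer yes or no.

Trace (13 dequeues):
  [1] u=0 | in ⊥ | out ⊥ | ==
  [2] u=1 | in [-3,6] | out [-3,6] | prev ⊥ | push {0}
  [3] u=2 | in [-6,6] | out [-6,6] | prev ⊥ | push {1}
  [4] u=3 | in [-6,6] | out [-6,6] | prev ⊥ | push {}
  [5] u=4 | in [-5,6] | out [-6,4] | prev [-6,-4] | push {2,3}
  [6] u=5 | in [-6,6] | out [-6,6] | prev [-5,6] | push {4}
  [7] u=6 | in [-6,6] | out [-6,6] | prev [-3,6] | push {}
  [8] u=0 | in [-6,6] | out [-6,6] | prev ⊥ | push {}
  [9] u=1 | in [-6,6] | out [-6,6] | prev [-3,6] | push {0}
  [10] u=2 | in [-6,6] | out [-6,6] | ==
  [11] u=3 | in [-6,6] | out [-6,6] | ==
  [12] u=4 | in [-6,6] | out [-6,4] | ==
  [13] u=0 | in [-6,6] | out [-6,6] | ==

Converged values:
  [0] [-6,6]
  [1] [-6,6]
  [2] [-6,6]
  [3] [-6,6]
  [4] [-6,4]
  [5] [-6,6]
  [6] [-6,6]

yes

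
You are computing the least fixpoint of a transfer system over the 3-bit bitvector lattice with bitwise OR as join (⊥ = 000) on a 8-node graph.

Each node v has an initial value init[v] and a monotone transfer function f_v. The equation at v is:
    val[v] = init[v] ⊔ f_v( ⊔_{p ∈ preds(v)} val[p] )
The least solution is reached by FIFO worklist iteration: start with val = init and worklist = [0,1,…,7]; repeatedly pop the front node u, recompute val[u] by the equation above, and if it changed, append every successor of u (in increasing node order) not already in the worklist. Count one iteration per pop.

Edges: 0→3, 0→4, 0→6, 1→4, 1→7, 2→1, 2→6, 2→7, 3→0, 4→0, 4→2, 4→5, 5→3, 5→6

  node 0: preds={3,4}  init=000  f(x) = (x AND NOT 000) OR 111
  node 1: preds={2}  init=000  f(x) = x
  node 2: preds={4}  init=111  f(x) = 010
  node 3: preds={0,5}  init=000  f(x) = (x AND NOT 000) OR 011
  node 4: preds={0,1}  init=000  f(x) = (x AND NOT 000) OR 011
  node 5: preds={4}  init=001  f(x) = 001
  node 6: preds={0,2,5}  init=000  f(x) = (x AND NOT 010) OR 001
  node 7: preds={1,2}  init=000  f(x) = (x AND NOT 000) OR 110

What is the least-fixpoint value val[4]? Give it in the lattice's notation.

111

Iteration log — 10 steps:
  step 1. node 0  ⊔preds=000  new=111  old=000  +wl: 
  step 2. node 1  ⊔preds=111  new=111  old=000  +wl: 
  step 3. node 2  ⊔preds=000  new=111  stable
  step 4. node 3  ⊔preds=111  new=111  old=000  +wl: 0
  step 5. node 4  ⊔preds=111  new=111  old=000  +wl: 2
  step 6. node 5  ⊔preds=111  new=001  stable
  step 7. node 6  ⊔preds=111  new=101  old=000  +wl: 
  step 8. node 7  ⊔preds=111  new=111  old=000  +wl: 
  step 9. node 0  ⊔preds=111  new=111  stable
  step 10. node 2  ⊔preds=111  new=111  stable

Least fixpoint reached:
  node 0: 111
  node 1: 111
  node 2: 111
  node 3: 111
  node 4: 111
  node 5: 001
  node 6: 101
  node 7: 111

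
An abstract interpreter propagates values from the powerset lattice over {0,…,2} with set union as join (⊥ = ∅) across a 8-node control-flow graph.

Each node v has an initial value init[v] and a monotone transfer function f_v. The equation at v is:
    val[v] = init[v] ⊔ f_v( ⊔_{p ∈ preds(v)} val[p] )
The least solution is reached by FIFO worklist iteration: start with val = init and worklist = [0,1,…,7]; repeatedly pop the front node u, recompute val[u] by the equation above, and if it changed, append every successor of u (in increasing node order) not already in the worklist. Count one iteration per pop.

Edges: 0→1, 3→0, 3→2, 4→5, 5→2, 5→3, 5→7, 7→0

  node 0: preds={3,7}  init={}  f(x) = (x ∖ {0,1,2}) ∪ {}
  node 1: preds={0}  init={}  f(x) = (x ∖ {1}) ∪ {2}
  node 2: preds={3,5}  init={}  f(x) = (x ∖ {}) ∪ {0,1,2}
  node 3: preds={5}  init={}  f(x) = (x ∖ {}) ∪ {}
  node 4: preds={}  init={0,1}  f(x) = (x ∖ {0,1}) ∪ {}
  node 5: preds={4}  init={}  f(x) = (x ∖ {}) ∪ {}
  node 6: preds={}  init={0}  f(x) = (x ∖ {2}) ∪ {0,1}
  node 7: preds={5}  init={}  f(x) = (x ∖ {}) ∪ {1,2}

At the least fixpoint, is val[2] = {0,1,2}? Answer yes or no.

Iteration log — 12 steps:
  step 1. node 0  ⊔preds={}  new={}  stable
  step 2. node 1  ⊔preds={}  new={2}  old={}  +wl: 
  step 3. node 2  ⊔preds={}  new={0,1,2}  old={}  +wl: 
  step 4. node 3  ⊔preds={}  new={}  stable
  step 5. node 4  ⊔preds={}  new={0,1}  stable
  step 6. node 5  ⊔preds={0,1}  new={0,1}  old={}  +wl: 2,3
  step 7. node 6  ⊔preds={}  new={0,1}  old={0}  +wl: 
  step 8. node 7  ⊔preds={0,1}  new={0,1,2}  old={}  +wl: 0
  step 9. node 2  ⊔preds={0,1}  new={0,1,2}  stable
  step 10. node 3  ⊔preds={0,1}  new={0,1}  old={}  +wl: 2
  step 11. node 0  ⊔preds={0,1,2}  new={}  stable
  step 12. node 2  ⊔preds={0,1}  new={0,1,2}  stable

Least fixpoint reached:
  node 0: {}
  node 1: {2}
  node 2: {0,1,2}
  node 3: {0,1}
  node 4: {0,1}
  node 5: {0,1}
  node 6: {0,1}
  node 7: {0,1,2}

yes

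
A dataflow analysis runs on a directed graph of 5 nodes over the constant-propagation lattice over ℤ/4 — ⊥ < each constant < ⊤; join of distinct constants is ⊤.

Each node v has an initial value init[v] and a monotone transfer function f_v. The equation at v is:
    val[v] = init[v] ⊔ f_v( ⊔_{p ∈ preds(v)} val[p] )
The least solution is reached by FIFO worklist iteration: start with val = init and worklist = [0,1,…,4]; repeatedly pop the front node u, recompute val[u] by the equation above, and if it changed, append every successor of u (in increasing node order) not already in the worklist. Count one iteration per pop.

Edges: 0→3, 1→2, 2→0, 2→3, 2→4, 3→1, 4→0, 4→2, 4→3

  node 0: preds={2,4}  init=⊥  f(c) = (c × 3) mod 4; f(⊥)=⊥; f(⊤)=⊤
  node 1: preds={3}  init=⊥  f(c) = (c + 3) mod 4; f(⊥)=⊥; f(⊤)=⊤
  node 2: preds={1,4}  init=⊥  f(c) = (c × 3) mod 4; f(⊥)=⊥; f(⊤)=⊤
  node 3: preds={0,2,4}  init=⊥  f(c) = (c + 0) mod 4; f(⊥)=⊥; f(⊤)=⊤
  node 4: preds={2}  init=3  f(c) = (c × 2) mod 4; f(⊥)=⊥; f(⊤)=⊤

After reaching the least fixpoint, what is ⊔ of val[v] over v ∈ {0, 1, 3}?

Trace (11 dequeues):
  [1] u=0 | in 3 | out 1 | prev ⊥ | push {}
  [2] u=1 | in ⊥ | out ⊥ | ==
  [3] u=2 | in 3 | out 1 | prev ⊥ | push {0}
  [4] u=3 | in ⊤ | out ⊤ | prev ⊥ | push {1}
  [5] u=4 | in 1 | out ⊤ | prev 3 | push {2,3}
  [6] u=0 | in ⊤ | out ⊤ | prev 1 | push {}
  [7] u=1 | in ⊤ | out ⊤ | prev ⊥ | push {}
  [8] u=2 | in ⊤ | out ⊤ | prev 1 | push {0,4}
  [9] u=3 | in ⊤ | out ⊤ | ==
  [10] u=0 | in ⊤ | out ⊤ | ==
  [11] u=4 | in ⊤ | out ⊤ | ==

Converged values:
  [0] ⊤
  [1] ⊤
  [2] ⊤
  [3] ⊤
  [4] ⊤

⊤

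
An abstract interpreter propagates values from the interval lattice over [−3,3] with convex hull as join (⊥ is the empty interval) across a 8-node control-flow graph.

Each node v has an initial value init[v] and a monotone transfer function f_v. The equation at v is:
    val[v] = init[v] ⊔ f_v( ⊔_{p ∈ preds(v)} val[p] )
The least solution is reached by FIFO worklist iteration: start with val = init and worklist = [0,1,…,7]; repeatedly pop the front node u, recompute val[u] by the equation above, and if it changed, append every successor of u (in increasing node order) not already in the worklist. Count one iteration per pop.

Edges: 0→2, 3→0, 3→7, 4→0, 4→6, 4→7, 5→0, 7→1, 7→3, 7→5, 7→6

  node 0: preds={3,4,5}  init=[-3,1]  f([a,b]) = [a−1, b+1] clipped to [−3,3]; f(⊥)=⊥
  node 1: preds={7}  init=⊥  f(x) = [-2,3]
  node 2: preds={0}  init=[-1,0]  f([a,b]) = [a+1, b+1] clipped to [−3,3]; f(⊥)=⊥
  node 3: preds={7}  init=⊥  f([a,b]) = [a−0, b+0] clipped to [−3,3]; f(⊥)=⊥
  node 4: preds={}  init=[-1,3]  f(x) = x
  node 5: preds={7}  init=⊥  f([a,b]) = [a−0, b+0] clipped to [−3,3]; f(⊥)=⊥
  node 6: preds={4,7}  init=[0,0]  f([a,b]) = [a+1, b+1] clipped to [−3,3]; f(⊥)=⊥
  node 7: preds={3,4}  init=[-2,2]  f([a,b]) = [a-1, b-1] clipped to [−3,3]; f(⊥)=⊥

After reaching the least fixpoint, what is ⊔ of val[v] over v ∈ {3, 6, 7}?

Worklist (15 pops):
  #1 pop 0: in=[-1,3] → [-3,3] (was [-3,1]); enqueue []
  #2 pop 1: in=[-2,2] → [-2,3] (was ⊥); enqueue []
  #3 pop 2: in=[-3,3] → [-2,3] (was [-1,0]); enqueue []
  #4 pop 3: in=[-2,2] → [-2,2] (was ⊥); enqueue [0]
  #5 pop 4: in=⊥ → [-1,3] (no change)
  #6 pop 5: in=[-2,2] → [-2,2] (was ⊥); enqueue []
  #7 pop 6: in=[-2,3] → [-1,3] (was [0,0]); enqueue []
  #8 pop 7: in=[-2,3] → [-3,2] (was [-2,2]); enqueue [1,3,5,6]
  #9 pop 0: in=[-2,3] → [-3,3] (no change)
  #10 pop 1: in=[-3,2] → [-2,3] (no change)
  #11 pop 3: in=[-3,2] → [-3,2] (was [-2,2]); enqueue [0,7]
  #12 pop 5: in=[-3,2] → [-3,2] (was [-2,2]); enqueue []
  #13 pop 6: in=[-3,3] → [-2,3] (was [-1,3]); enqueue []
  #14 pop 0: in=[-3,3] → [-3,3] (no change)
  #15 pop 7: in=[-3,3] → [-3,2] (no change)

Fixpoint:
  val[0] = [-3,3]
  val[1] = [-2,3]
  val[2] = [-2,3]
  val[3] = [-3,2]
  val[4] = [-1,3]
  val[5] = [-3,2]
  val[6] = [-2,3]
  val[7] = [-3,2]

[-3,3]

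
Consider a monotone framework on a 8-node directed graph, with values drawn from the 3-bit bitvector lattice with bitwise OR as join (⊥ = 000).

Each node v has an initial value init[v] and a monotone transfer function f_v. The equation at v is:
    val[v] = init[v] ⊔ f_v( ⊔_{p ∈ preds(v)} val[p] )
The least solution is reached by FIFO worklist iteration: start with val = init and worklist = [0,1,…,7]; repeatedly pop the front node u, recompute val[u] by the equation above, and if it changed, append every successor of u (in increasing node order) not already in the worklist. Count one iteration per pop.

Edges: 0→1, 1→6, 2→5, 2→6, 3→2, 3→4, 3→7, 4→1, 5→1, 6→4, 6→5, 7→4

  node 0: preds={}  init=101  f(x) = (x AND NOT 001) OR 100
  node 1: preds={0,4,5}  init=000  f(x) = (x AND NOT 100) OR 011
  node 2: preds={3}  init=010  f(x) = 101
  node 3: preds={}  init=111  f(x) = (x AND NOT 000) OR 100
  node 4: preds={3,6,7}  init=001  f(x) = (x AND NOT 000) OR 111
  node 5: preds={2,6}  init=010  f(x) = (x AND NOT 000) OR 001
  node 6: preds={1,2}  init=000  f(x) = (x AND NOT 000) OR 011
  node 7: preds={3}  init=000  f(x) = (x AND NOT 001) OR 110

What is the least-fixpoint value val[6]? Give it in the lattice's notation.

Iteration log — 11 steps:
  step 1. node 0  ⊔preds=000  new=101  stable
  step 2. node 1  ⊔preds=111  new=011  old=000  +wl: 
  step 3. node 2  ⊔preds=111  new=111  old=010  +wl: 
  step 4. node 3  ⊔preds=000  new=111  stable
  step 5. node 4  ⊔preds=111  new=111  old=001  +wl: 1
  step 6. node 5  ⊔preds=111  new=111  old=010  +wl: 
  step 7. node 6  ⊔preds=111  new=111  old=000  +wl: 4,5
  step 8. node 7  ⊔preds=111  new=110  old=000  +wl: 
  step 9. node 1  ⊔preds=111  new=011  stable
  step 10. node 4  ⊔preds=111  new=111  stable
  step 11. node 5  ⊔preds=111  new=111  stable

Least fixpoint reached:
  node 0: 101
  node 1: 011
  node 2: 111
  node 3: 111
  node 4: 111
  node 5: 111
  node 6: 111
  node 7: 110

111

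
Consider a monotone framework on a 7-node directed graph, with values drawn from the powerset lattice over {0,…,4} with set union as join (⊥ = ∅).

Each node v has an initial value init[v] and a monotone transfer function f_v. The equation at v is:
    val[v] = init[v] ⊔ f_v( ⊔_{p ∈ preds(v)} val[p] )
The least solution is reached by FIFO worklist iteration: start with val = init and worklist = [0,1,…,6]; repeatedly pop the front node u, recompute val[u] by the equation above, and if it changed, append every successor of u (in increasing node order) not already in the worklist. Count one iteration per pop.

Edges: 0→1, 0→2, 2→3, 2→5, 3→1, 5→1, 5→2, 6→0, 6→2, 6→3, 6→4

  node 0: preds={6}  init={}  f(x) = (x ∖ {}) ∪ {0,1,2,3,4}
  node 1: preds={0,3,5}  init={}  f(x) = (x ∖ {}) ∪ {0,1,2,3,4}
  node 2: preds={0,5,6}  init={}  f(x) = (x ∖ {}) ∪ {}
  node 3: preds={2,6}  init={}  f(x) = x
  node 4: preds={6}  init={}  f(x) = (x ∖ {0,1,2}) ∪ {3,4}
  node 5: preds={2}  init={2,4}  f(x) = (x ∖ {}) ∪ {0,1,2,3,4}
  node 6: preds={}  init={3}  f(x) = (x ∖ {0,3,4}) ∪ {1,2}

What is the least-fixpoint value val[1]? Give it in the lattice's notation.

{0,1,2,3,4}

Iteration log — 12 steps:
  step 1. node 0  ⊔preds={3}  new={0,1,2,3,4}  old={}  +wl: 
  step 2. node 1  ⊔preds={0,1,2,3,4}  new={0,1,2,3,4}  old={}  +wl: 
  step 3. node 2  ⊔preds={0,1,2,3,4}  new={0,1,2,3,4}  old={}  +wl: 
  step 4. node 3  ⊔preds={0,1,2,3,4}  new={0,1,2,3,4}  old={}  +wl: 1
  step 5. node 4  ⊔preds={3}  new={3,4}  old={}  +wl: 
  step 6. node 5  ⊔preds={0,1,2,3,4}  new={0,1,2,3,4}  old={2,4}  +wl: 2
  step 7. node 6  ⊔preds={}  new={1,2,3}  old={3}  +wl: 0,3,4
  step 8. node 1  ⊔preds={0,1,2,3,4}  new={0,1,2,3,4}  stable
  step 9. node 2  ⊔preds={0,1,2,3,4}  new={0,1,2,3,4}  stable
  step 10. node 0  ⊔preds={1,2,3}  new={0,1,2,3,4}  stable
  step 11. node 3  ⊔preds={0,1,2,3,4}  new={0,1,2,3,4}  stable
  step 12. node 4  ⊔preds={1,2,3}  new={3,4}  stable

Least fixpoint reached:
  node 0: {0,1,2,3,4}
  node 1: {0,1,2,3,4}
  node 2: {0,1,2,3,4}
  node 3: {0,1,2,3,4}
  node 4: {3,4}
  node 5: {0,1,2,3,4}
  node 6: {1,2,3}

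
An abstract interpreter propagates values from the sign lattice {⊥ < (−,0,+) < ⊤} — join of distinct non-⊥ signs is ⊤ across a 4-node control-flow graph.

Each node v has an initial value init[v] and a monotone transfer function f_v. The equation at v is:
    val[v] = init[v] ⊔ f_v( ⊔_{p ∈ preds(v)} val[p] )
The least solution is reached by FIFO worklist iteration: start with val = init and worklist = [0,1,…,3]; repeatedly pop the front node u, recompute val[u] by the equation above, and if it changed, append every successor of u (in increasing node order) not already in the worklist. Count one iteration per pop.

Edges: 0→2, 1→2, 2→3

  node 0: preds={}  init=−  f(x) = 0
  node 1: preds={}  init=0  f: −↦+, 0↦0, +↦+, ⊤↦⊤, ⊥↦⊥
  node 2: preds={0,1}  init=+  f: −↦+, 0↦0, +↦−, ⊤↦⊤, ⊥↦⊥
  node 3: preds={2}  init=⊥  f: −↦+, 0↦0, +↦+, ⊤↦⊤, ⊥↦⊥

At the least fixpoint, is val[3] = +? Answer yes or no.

Iteration log — 4 steps:
  step 1. node 0  ⊔preds=⊥  new=⊤  old=−  +wl: 
  step 2. node 1  ⊔preds=⊥  new=0  stable
  step 3. node 2  ⊔preds=⊤  new=⊤  old=+  +wl: 
  step 4. node 3  ⊔preds=⊤  new=⊤  old=⊥  +wl: 

Least fixpoint reached:
  node 0: ⊤
  node 1: 0
  node 2: ⊤
  node 3: ⊤

no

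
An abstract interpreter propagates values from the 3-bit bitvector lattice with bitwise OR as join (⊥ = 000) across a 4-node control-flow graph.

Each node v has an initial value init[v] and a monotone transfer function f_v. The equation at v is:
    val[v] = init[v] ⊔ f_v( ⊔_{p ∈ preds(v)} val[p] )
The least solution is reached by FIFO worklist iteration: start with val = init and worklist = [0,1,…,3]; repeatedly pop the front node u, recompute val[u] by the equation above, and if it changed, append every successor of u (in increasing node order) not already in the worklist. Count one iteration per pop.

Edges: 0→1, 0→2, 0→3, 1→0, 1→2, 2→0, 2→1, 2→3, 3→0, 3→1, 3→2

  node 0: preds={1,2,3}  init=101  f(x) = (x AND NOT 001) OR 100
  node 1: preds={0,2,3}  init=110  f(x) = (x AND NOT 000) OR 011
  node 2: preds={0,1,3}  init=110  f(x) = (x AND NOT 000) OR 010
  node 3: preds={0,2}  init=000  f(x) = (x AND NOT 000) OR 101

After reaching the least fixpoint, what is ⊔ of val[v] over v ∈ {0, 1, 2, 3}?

111

Worklist (7 pops):
  #1 pop 0: in=110 → 111 (was 101); enqueue []
  #2 pop 1: in=111 → 111 (was 110); enqueue [0]
  #3 pop 2: in=111 → 111 (was 110); enqueue [1]
  #4 pop 3: in=111 → 111 (was 000); enqueue [2]
  #5 pop 0: in=111 → 111 (no change)
  #6 pop 1: in=111 → 111 (no change)
  #7 pop 2: in=111 → 111 (no change)

Fixpoint:
  val[0] = 111
  val[1] = 111
  val[2] = 111
  val[3] = 111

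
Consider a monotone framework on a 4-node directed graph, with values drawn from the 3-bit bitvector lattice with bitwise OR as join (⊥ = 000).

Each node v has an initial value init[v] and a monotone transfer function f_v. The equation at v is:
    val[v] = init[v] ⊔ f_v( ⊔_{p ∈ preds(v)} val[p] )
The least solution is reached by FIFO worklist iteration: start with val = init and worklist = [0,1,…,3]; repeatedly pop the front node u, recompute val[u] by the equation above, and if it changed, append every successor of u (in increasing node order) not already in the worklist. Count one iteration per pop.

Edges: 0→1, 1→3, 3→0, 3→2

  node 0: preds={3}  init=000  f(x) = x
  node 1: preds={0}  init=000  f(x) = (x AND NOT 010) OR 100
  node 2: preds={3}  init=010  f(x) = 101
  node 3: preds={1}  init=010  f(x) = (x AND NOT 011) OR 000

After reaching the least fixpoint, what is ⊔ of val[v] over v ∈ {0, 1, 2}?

Trace (7 dequeues):
  [1] u=0 | in 010 | out 010 | prev 000 | push {}
  [2] u=1 | in 010 | out 100 | prev 000 | push {}
  [3] u=2 | in 010 | out 111 | prev 010 | push {}
  [4] u=3 | in 100 | out 110 | prev 010 | push {0,2}
  [5] u=0 | in 110 | out 110 | prev 010 | push {1}
  [6] u=2 | in 110 | out 111 | ==
  [7] u=1 | in 110 | out 100 | ==

Converged values:
  [0] 110
  [1] 100
  [2] 111
  [3] 110

111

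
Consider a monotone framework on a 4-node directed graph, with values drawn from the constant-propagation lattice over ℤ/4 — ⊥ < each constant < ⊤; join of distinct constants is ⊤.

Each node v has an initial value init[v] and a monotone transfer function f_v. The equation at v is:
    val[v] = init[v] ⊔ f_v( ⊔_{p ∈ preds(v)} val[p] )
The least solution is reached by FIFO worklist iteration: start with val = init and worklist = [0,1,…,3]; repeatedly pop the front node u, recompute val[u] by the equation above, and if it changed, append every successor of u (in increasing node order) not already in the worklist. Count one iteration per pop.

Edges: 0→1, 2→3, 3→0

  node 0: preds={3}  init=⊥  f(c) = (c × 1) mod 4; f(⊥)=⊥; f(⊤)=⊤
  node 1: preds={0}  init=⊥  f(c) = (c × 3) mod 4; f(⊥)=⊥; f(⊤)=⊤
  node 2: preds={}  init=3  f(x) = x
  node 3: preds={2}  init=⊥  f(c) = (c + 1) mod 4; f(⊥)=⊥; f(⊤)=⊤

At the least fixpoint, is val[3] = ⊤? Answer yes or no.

no

Iteration log — 6 steps:
  step 1. node 0  ⊔preds=⊥  new=⊥  stable
  step 2. node 1  ⊔preds=⊥  new=⊥  stable
  step 3. node 2  ⊔preds=⊥  new=3  stable
  step 4. node 3  ⊔preds=3  new=0  old=⊥  +wl: 0
  step 5. node 0  ⊔preds=0  new=0  old=⊥  +wl: 1
  step 6. node 1  ⊔preds=0  new=0  old=⊥  +wl: 

Least fixpoint reached:
  node 0: 0
  node 1: 0
  node 2: 3
  node 3: 0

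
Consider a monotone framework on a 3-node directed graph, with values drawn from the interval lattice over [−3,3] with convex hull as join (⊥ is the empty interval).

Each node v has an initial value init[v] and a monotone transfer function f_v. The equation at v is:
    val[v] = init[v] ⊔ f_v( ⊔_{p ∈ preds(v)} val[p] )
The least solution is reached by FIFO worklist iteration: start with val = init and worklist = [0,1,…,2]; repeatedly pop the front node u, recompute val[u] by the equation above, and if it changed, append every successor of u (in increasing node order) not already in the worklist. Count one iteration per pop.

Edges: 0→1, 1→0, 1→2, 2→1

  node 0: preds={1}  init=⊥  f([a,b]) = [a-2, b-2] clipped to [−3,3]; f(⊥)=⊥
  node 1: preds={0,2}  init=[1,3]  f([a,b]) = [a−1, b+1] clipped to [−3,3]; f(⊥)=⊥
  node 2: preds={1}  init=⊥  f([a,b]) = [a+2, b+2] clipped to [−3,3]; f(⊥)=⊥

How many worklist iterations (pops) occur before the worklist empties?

8

Trace (8 dequeues):
  [1] u=0 | in [1,3] | out [-1,1] | prev ⊥ | push {}
  [2] u=1 | in [-1,1] | out [-2,3] | prev [1,3] | push {0}
  [3] u=2 | in [-2,3] | out [0,3] | prev ⊥ | push {1}
  [4] u=0 | in [-2,3] | out [-3,1] | prev [-1,1] | push {}
  [5] u=1 | in [-3,3] | out [-3,3] | prev [-2,3] | push {0,2}
  [6] u=0 | in [-3,3] | out [-3,1] | ==
  [7] u=2 | in [-3,3] | out [-1,3] | prev [0,3] | push {1}
  [8] u=1 | in [-3,3] | out [-3,3] | ==

Converged values:
  [0] [-3,1]
  [1] [-3,3]
  [2] [-1,3]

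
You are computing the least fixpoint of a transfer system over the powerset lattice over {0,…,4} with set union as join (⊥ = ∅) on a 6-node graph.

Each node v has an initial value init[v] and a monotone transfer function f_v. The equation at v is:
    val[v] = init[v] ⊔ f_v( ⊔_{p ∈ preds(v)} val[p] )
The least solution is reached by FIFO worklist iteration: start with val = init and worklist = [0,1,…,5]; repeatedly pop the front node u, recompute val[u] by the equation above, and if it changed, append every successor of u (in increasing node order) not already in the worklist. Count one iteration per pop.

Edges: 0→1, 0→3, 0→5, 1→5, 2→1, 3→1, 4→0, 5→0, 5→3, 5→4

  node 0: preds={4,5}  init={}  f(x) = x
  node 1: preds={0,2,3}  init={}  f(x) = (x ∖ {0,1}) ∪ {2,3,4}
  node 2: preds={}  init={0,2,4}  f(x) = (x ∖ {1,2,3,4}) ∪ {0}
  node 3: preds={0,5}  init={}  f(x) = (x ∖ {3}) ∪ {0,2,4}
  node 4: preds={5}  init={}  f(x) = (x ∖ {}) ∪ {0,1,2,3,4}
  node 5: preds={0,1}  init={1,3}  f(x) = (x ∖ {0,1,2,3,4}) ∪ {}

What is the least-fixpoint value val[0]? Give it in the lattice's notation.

{0,1,2,3,4}

Iteration log — 11 steps:
  step 1. node 0  ⊔preds={1,3}  new={1,3}  old={}  +wl: 
  step 2. node 1  ⊔preds={0,1,2,3,4}  new={2,3,4}  old={}  +wl: 
  step 3. node 2  ⊔preds={}  new={0,2,4}  stable
  step 4. node 3  ⊔preds={1,3}  new={0,1,2,4}  old={}  +wl: 1
  step 5. node 4  ⊔preds={1,3}  new={0,1,2,3,4}  old={}  +wl: 0
  step 6. node 5  ⊔preds={1,2,3,4}  new={1,3}  stable
  step 7. node 1  ⊔preds={0,1,2,3,4}  new={2,3,4}  stable
  step 8. node 0  ⊔preds={0,1,2,3,4}  new={0,1,2,3,4}  old={1,3}  +wl: 1,3,5
  step 9. node 1  ⊔preds={0,1,2,3,4}  new={2,3,4}  stable
  step 10. node 3  ⊔preds={0,1,2,3,4}  new={0,1,2,4}  stable
  step 11. node 5  ⊔preds={0,1,2,3,4}  new={1,3}  stable

Least fixpoint reached:
  node 0: {0,1,2,3,4}
  node 1: {2,3,4}
  node 2: {0,2,4}
  node 3: {0,1,2,4}
  node 4: {0,1,2,3,4}
  node 5: {1,3}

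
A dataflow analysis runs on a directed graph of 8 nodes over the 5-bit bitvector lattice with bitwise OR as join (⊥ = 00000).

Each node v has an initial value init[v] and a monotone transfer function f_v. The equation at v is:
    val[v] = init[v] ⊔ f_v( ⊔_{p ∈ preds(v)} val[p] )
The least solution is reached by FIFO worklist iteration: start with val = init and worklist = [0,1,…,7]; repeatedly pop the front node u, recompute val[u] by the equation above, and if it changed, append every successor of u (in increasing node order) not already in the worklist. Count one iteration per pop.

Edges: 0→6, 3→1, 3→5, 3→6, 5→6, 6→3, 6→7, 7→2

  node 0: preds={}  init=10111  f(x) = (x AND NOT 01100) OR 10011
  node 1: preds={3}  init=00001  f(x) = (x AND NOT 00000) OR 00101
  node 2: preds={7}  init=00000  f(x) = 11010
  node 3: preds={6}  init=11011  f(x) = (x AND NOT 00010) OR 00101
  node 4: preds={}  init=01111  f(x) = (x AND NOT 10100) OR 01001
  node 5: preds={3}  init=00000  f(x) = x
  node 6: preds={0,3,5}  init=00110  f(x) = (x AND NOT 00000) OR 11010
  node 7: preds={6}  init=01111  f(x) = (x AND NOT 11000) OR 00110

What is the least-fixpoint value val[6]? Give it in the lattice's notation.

Trace (10 dequeues):
  [1] u=0 | in 00000 | out 10111 | ==
  [2] u=1 | in 11011 | out 11111 | prev 00001 | push {}
  [3] u=2 | in 01111 | out 11010 | prev 00000 | push {}
  [4] u=3 | in 00110 | out 11111 | prev 11011 | push {1}
  [5] u=4 | in 00000 | out 01111 | ==
  [6] u=5 | in 11111 | out 11111 | prev 00000 | push {}
  [7] u=6 | in 11111 | out 11111 | prev 00110 | push {3}
  [8] u=7 | in 11111 | out 01111 | ==
  [9] u=1 | in 11111 | out 11111 | ==
  [10] u=3 | in 11111 | out 11111 | ==

Converged values:
  [0] 10111
  [1] 11111
  [2] 11010
  [3] 11111
  [4] 01111
  [5] 11111
  [6] 11111
  [7] 01111

11111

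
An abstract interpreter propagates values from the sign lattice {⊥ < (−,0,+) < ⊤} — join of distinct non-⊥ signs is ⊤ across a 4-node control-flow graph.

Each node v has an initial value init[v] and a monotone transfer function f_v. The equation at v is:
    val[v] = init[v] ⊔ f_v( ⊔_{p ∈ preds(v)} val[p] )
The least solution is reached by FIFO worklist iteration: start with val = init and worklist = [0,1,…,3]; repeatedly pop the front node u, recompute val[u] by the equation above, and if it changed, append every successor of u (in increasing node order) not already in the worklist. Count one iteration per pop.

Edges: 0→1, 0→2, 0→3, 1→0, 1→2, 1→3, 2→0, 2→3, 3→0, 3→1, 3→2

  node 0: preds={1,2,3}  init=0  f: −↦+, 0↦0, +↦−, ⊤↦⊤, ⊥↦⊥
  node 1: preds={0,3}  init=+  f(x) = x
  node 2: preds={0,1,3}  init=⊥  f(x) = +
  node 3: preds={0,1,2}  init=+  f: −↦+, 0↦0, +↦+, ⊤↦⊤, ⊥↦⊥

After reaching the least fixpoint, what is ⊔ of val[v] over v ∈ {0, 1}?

⊤

Trace (7 dequeues):
  [1] u=0 | in + | out ⊤ | prev 0 | push {}
  [2] u=1 | in ⊤ | out ⊤ | prev + | push {0}
  [3] u=2 | in ⊤ | out + | prev ⊥ | push {}
  [4] u=3 | in ⊤ | out ⊤ | prev + | push {1,2}
  [5] u=0 | in ⊤ | out ⊤ | ==
  [6] u=1 | in ⊤ | out ⊤ | ==
  [7] u=2 | in ⊤ | out + | ==

Converged values:
  [0] ⊤
  [1] ⊤
  [2] +
  [3] ⊤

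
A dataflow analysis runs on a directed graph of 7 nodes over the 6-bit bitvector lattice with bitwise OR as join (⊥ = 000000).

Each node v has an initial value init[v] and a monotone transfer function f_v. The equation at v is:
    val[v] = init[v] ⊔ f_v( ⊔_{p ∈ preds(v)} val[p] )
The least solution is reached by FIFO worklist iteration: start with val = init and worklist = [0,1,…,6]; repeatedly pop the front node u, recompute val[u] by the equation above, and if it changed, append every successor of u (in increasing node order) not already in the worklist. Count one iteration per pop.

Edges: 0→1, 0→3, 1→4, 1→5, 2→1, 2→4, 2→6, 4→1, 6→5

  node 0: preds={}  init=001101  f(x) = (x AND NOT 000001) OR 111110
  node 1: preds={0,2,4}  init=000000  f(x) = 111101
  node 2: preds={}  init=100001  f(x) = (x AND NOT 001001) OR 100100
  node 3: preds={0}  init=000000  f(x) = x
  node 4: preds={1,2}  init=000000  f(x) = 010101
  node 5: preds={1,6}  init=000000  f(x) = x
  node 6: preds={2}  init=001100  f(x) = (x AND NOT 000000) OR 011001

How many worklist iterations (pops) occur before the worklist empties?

9

Iteration log — 9 steps:
  step 1. node 0  ⊔preds=000000  new=111111  old=001101  +wl: 
  step 2. node 1  ⊔preds=111111  new=111101  old=000000  +wl: 
  step 3. node 2  ⊔preds=000000  new=100101  old=100001  +wl: 1
  step 4. node 3  ⊔preds=111111  new=111111  old=000000  +wl: 
  step 5. node 4  ⊔preds=111101  new=010101  old=000000  +wl: 
  step 6. node 5  ⊔preds=111101  new=111101  old=000000  +wl: 
  step 7. node 6  ⊔preds=100101  new=111101  old=001100  +wl: 5
  step 8. node 1  ⊔preds=111111  new=111101  stable
  step 9. node 5  ⊔preds=111101  new=111101  stable

Least fixpoint reached:
  node 0: 111111
  node 1: 111101
  node 2: 100101
  node 3: 111111
  node 4: 010101
  node 5: 111101
  node 6: 111101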